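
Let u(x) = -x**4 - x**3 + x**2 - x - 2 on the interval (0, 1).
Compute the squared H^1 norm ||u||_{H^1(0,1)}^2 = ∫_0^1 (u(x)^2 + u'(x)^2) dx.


||u||_{H^1}^2 = 3361/252

The H^1 norm (squared) on an interval (0, L) is
  ||u||_{H^1}^2 = ∫_0^L u(x)^2 dx + ∫_0^L u'(x)^2 dx.
Compute u'(x) = -4*x**3 - 3*x**2 + 2*x - 1.
Then u(x)^2 = x**8 + 2*x**7 - x**6 + 7*x**4 + 2*x**3 - 3*x**2 + 4*x + 4 and u'(x)^2 = 16*x**6 + 24*x**5 - 7*x**4 - 4*x**3 + 10*x**2 - 4*x + 1.
Integrate each monomial from 0 to 1 using ∫_0^1 c·x^n dx = c·1^(n+1)/(n+1):
  ∫_0^1 u(x)^2 dx = ∫_0^1 (x^8 + 2*x^7 - x^6 + 7*x^4 + 2*x^3 - 3*x^2 + 4*x + 4) dx. Term by term:
    ∫_0^1 x^8 dx = 1/9;  ∫_0^1 2*x^7 dx = 1/4;  ∫_0^1 -x^6 dx = -1/7;
    ∫_0^1 7*x^4 dx = 7/5;  ∫_0^1 2*x^3 dx = 1/2;  ∫_0^1 -3*x^2 dx = -1;
    ∫_0^1 4*x dx = 2;  ∫_0^1 4 dx = 4.
  Sum: 1/9 + 1/4 − 1/7 + 7/5 + 1/2 − 1 + 2 + 4 = 8969/1260.
  ∫_0^1 u'(x)^2 dx = ∫_0^1 (16*x^6 + 24*x^5 - 7*x^4 - 4*x^3 + 10*x^2 - 4*x + 1) dx. Term by term:
    ∫_0^1 16*x^6 dx = 16/7;  ∫_0^1 24*x^5 dx = 4;  ∫_0^1 -7*x^4 dx = -7/5;
    ∫_0^1 -4*x^3 dx = -1;  ∫_0^1 10*x^2 dx = 10/3;  ∫_0^1 -4*x dx = -2;
    ∫_0^1 1 dx = 1.
  Sum: 16/7 + 4 − 7/5 − 1 + 10/3 − 2 + 1 = 653/105.
Adding: ||u||_{H^1}^2 = 8969/1260 + 653/105 = 3361/252.


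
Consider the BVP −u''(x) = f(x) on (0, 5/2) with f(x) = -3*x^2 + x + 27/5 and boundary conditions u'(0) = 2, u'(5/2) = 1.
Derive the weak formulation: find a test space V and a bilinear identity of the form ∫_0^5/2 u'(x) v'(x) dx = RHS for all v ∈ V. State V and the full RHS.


V = H^1(0, 5/2) (v unrestricted at boundary; u is determined up to an additive constant); weak form: ∫_0^5/2 u'v' dx = ∫_0^5/2 (-3*x^2 + x + 27/5) v dx + v(5/2) − 2·v(0) for all v ∈ V.

Multiply both sides by a test function v and integrate from 0 to 5/2:
  ∫_0^5/2 −u''(x) v(x) dx = ∫_0^5/2 f(x) v(x) dx.
Integrate the LHS by parts once:
  ∫_0^5/2 −u'' v dx = −[u'(x) v(x)]_0^5/2 + ∫_0^5/2 u'(x) v'(x) dx.
Thus ∫_0^5/2 u'(x) v'(x) dx = ∫_0^5/2 f(x) v(x) dx + [u'(x) v(x)]_0^5/2.
Choose V so that boundary terms are either known or forced to vanish.
u has inhomogeneous Neumann u'(0) = 2, u'(5/2) = 1. [u' v]_0^5/2 = (1)·v(5/2) − (2)·v(0) = v(5/2) − 2·v(0). Take V = H^1(0, 5/2); boundary term becomes part of RHS.
Weak formulation: find u (satisfying any essential BC) such that ∫_0^5/2 u'(x) v'(x) dx = ∫_0^5/2 f v dx + v(5/2) − 2·v(0) for all v ∈ V (Neumann data are natural BCs: they enter the RHS as boundary terms).
Substituting f(x) = -3*x^2 + x + 27/5, the right-hand side is ∫_0^5/2 (-3*x^2 + x + 27/5) v dx + v(5/2) − 2·v(0).
Compatibility check (pure Neumann): taking v ≡ 1 ∈ V gives 0 = ∫_0^5/2 f dx + (1) − (2), i.e. ∫_0^5/2 f dx must equal u'(0) − u'(5/2) = 1. Indeed ∫_0^5/2 (-3*x^2 + x + 27/5) dx = 1, so the data are compatible. The solution is then unique only up to an additive constant (fix it e.g. by requiring ∫_0^5/2 u dx = 0).


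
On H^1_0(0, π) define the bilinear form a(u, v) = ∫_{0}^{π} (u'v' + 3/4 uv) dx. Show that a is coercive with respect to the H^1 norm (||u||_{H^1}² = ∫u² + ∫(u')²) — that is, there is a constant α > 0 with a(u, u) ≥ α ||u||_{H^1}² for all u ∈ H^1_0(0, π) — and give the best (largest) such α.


α = 7/8

Coercivity of a(·,·) on H^1_0(0, π) means a(u, u) ≥ α ||u||_{H^1}² for every u ∈ H^1_0.
The interval has length L = π, and Poincaré/coercivity depend only on L. Here a(u, u) = ∫(u')² + (3/4)·∫u².
Here 0 < c = 3/4 < 1. The condition a(u,u) ≥ α||u||_{H^1}² reads (1−α)∫(u')² ≥ (α−c)∫u². Any admissible α is ≤ 1 (rapidly oscillating u have ∫u²/∫(u')² → 0), and α = 1 would force 0 ≥ (1−c)∫u², impossible since c < 1; so 1−α > 0. By the sharp Poincaré inequality on H^1_0 of an interval of length L, ∫(u')² ≥ (π/L)²∫u² with equality for the first sine mode sin(π(x−x₀)/L) (x₀ the left endpoint), so the inequality holds for all u iff (1−α)(π/L)² ≥ α − c, i.e. α ≤ ((π/L)² + c)/((π/L)² + 1) = (1 + c(L/π)²)/(1 + (L/π)²). With (π/L)² = 1 and c = 3/4, the largest admissible constant is α = ((π/L)² + c)/((π/L)² + 1).
Simplifying, α = 7/8.


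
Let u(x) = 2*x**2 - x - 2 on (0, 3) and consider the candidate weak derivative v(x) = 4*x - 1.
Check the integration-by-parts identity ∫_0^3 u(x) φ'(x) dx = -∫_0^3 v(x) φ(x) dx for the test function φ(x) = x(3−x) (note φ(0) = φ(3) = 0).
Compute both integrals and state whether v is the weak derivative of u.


LHS = -45/2, RHS = -45/2. Yes, v = u' weakly.

u(x) = 2*x**2 - x - 2, classical derivative u'(x) = 4*x - 1.
φ(x) = x(3−x), so φ'(x) = 3 - 2*x.
Note φ(0) = φ(3) = 0, so the boundary term u·φ vanishes.
LHS = ∫_0^3 u(x) φ'(x) dx = ∫_0^3 (-4*x^3 + 8*x^2 + x - 6) dx. Term by term:
  ∫_0^3 -4*x^3 dx = -81;  ∫_0^3 8*x^2 dx = 72;  ∫_0^3 x dx = 9/2;
  ∫_0^3 -6 dx = -18.
Sum: -81 + 72 + 9/2 − 18 = -45/2.
So LHS = -45/2.
∫_0^3 v(x) φ(x) dx = ∫_0^3 (-4*x^3 + 13*x^2 - 3*x) dx. Term by term:
  ∫_0^3 -4*x^3 dx = -81;  ∫_0^3 13*x^2 dx = 117;  ∫_0^3 -3*x dx = -27/2.
Sum: -81 + 117 − 27/2 = 45/2.
So RHS = -∫_0^3 v(x) φ(x) dx = -45/2.
LHS = RHS, so the identity holds for this test φ.
Moreover u is smooth here and v(x) = u'(x) = 4*x - 1 pointwise, so the identity holds for every test function. Hence v is the weak derivative of u.


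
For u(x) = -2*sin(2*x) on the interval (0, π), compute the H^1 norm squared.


||u||_{H^1(0,π)}^2 = 10*π

u'(x) = -4*cos(2*x).
Expand u² and (u')² and integrate term by term on (0, π), using: for integers n ≥ 1, ∫_0^π sin²(nx) dx = ∫_0^π cos²(nx) dx = π/2; for n ≠ n', ∫_0^π sin(nx)sin(n'x) dx = ∫_0^π cos(nx)cos(n'x) dx = 0; and by product-to-sum, ∫_0^π sin(nx)cos(n'x) dx = ½∫_0^π [sin((n+n')x) + sin((n−n')x)] dx, which is 0 when n+n' is even and 2n/(n²−n'²) when n+n' is odd (it need not vanish on (0, π)).
  u² squared terms: (-2)²·∫sin(2x)² dx = 4·π/2 = 2*π.
  So ∫_0^π u² dx = 2*π.
  (u')² squared terms: (-4)²·∫cos(2x)² dx = 16·π/2 = 8*π.
  So ∫_0^π (u')² dx = 8*π.
||u||_{H^1}^2 = (2*π) + (8*π) = 10*π.


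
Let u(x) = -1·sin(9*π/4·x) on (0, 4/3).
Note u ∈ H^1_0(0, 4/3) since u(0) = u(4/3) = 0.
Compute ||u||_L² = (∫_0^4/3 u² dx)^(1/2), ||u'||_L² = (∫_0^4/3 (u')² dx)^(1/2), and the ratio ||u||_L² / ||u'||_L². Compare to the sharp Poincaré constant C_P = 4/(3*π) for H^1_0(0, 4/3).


||u||_L² / ||u'||_L² = 4/(9*π) < C_P = 4/(3*π).

u(x) = -1·sin(9*π/4·x), so u'(x) = -9*π*cos(9*π*x/4)/4.
Writing u(x) = A·sin(kπx/L) with A = -1 and k = 3, use ∫_0^L sin²(kπx/L) dx = L/2 and ∫_0^L cos²(kπx/L) dx = L/2.
u² = 1·sin²(9*π/4·x) and (u')² = 81*π^2/16·cos²(9*π/4·x), and each of sin², cos² integrates to L/2 = 2/3 over (0, 4/3).
∫_0^4/3 u² dx = 2/3, so ||u||_L² = sqrt(6)/3.
∫_0^4/3 (u')² dx = 27*π^2/8, so ||u'||_L² = 3*sqrt(6)*π/4.
Ratio ||u||_L² / ||u'||_L² = 4/(9*π).
Sharp Poincaré constant on H^1_0(0, 4/3) is C_P = L/π = 4/(3*π), achieved by sin(3*π/4·x).
This is the k = 3 harmonic; the ratio L/(kπ) is strictly less than C_P = L/π, consistent with the sharp inequality ||u||_L² ≤ C_P ||u'||_L².


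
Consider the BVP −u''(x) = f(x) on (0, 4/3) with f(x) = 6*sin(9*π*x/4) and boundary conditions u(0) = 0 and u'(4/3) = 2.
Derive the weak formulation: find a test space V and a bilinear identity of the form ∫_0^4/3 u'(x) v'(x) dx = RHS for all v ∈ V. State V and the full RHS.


V = {v ∈ H^1(0, 4/3) : v(0) = 0} (test functions vanish at x = 0 where u is specified); weak form: ∫_0^4/3 u'v' dx = ∫_0^4/3 (6*sin(9*π*x/4)) v dx + 2·v(4/3) for all v ∈ V.

Multiply both sides by a test function v and integrate from 0 to 4/3:
  ∫_0^4/3 −u''(x) v(x) dx = ∫_0^4/3 f(x) v(x) dx.
Integrate the LHS by parts once:
  ∫_0^4/3 −u'' v dx = −[u'(x) v(x)]_0^4/3 + ∫_0^4/3 u'(x) v'(x) dx.
Thus ∫_0^4/3 u'(x) v'(x) dx = ∫_0^4/3 f(x) v(x) dx + [u'(x) v(x)]_0^4/3.
Choose V so that boundary terms are either known or forced to vanish.
Mixed BC: u(0) = 0 (Dirichlet) and u'(4/3) = 2 (Neumann). Define V = {v ∈ H^1(0, 4/3) : v(0) = 0}. Then [u' v]_0^4/3 = u'(4/3)·v(4/3) − u'(0)·0 = 2·v(4/3).
Weak formulation: find u (satisfying any essential BC) such that ∫_0^4/3 u'(x) v'(x) dx = ∫_0^4/3 f v dx + 2·v(4/3) for all v ∈ V (Dirichlet at 0 absorbed into V; Neumann datum at x = 4/3 contributes the boundary term).
Substituting f(x) = 6*sin(9*π*x/4), the right-hand side is ∫_0^4/3 (6*sin(9*π*x/4)) v dx + 2·v(4/3).


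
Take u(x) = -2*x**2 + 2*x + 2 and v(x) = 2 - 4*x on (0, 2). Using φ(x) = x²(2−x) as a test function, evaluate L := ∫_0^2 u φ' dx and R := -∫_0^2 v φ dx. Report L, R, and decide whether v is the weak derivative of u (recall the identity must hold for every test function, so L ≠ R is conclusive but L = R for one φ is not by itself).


LHS = 56/15, RHS = 56/15. Yes, v = u' weakly.

u(x) = -2*x**2 + 2*x + 2, classical derivative u'(x) = 2 - 4*x.
φ(x) = x²(2−x), so φ'(x) = x*(4 - 3*x).
Note φ(0) = φ(2) = 0, so the boundary term u·φ vanishes.
LHS = ∫_0^2 u(x) φ'(x) dx = ∫_0^2 (6*x^4 - 14*x^3 + 2*x^2 + 8*x) dx. Term by term:
  ∫_0^2 6*x^4 dx = 192/5;  ∫_0^2 -14*x^3 dx = -56;  ∫_0^2 2*x^2 dx = 16/3;
  ∫_0^2 8*x dx = 16.
Sum: 192/5 − 56 + 16/3 + 16 = 56/15.
So LHS = 56/15.
∫_0^2 v(x) φ(x) dx = ∫_0^2 (4*x^4 - 10*x^3 + 4*x^2) dx. Term by term:
  ∫_0^2 4*x^4 dx = 128/5;  ∫_0^2 -10*x^3 dx = -40;  ∫_0^2 4*x^2 dx = 32/3.
Sum: 128/5 − 40 + 32/3 = -56/15.
So RHS = -∫_0^2 v(x) φ(x) dx = 56/15.
LHS = RHS, so the identity holds for this test φ.
Moreover u is smooth here and v(x) = u'(x) = 2 - 4*x pointwise, so the identity holds for every test function. Hence v is the weak derivative of u.


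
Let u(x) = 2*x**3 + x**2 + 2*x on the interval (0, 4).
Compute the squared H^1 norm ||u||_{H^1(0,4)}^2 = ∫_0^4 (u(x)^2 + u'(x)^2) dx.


||u||_{H^1}^2 = 501136/21

The H^1 norm (squared) on an interval (0, L) is
  ||u||_{H^1}^2 = ∫_0^L u(x)^2 dx + ∫_0^L u'(x)^2 dx.
Compute u'(x) = 6*x**2 + 2*x + 2.
Then u(x)^2 = 4*x**6 + 4*x**5 + 9*x**4 + 4*x**3 + 4*x**2 and u'(x)^2 = 36*x**4 + 24*x**3 + 28*x**2 + 8*x + 4.
Integrate each monomial from 0 to 4 using ∫_0^4 c·x^n dx = c·4^(n+1)/(n+1):
  ∫_0^4 u(x)^2 dx = ∫_0^4 (4*x^6 + 4*x^5 + 9*x^4 + 4*x^3 + 4*x^2) dx. Term by term:
    ∫_0^4 4*x^6 dx = 65536/7;  ∫_0^4 4*x^5 dx = 8192/3;  ∫_0^4 9*x^4 dx = 9216/5;
    ∫_0^4 4*x^3 dx = 256;  ∫_0^4 4*x^2 dx = 256/3.
  Sum: 65536/7 + 8192/3 + 9216/5 + 256 + 256/3 = 499712/35.
  ∫_0^4 u'(x)^2 dx = ∫_0^4 (36*x^4 + 24*x^3 + 28*x^2 + 8*x + 4) dx. Term by term:
    ∫_0^4 36*x^4 dx = 36864/5;  ∫_0^4 24*x^3 dx = 1536;  ∫_0^4 28*x^2 dx = 1792/3;
    ∫_0^4 8*x dx = 64;  ∫_0^4 4 dx = 16.
  Sum: 36864/5 + 1536 + 1792/3 + 64 + 16 = 143792/15.
Adding: ||u||_{H^1}^2 = 499712/35 + 143792/15 = 501136/21.


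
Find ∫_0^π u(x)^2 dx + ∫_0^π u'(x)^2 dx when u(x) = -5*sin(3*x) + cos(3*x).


||u||_{H^1(0,π)}^2 = 130*π

u'(x) = -3*sin(3*x) - 15*cos(3*x).
Expand u² and (u')² and integrate term by term on (0, π), using: for integers n ≥ 1, ∫_0^π sin²(nx) dx = ∫_0^π cos²(nx) dx = π/2; for n ≠ n', ∫_0^π sin(nx)sin(n'x) dx = ∫_0^π cos(nx)cos(n'x) dx = 0; and by product-to-sum, ∫_0^π sin(nx)cos(n'x) dx = ½∫_0^π [sin((n+n')x) + sin((n−n')x)] dx, which is 0 when n+n' is even and 2n/(n²−n'²) when n+n' is odd (it need not vanish on (0, π)).
  u² squared terms: (-5)²·∫sin(3x)² dx = 25·π/2 = 25*π/2;  (1)²·∫cos(3x)² dx = 1·π/2 = π/2.
  u² cross terms: 2·(-5)·(1)·∫sin(3x)·cos(3x) dx = -10·(0) = 0.
  So ∫_0^π u² dx = 25*π/2 + π/2 + 0 = 13*π.
  (u')² squared terms: (-15)²·∫cos(3x)² dx = 225·π/2 = 225*π/2;  (-3)²·∫sin(3x)² dx = 9·π/2 = 9*π/2.
  (u')² cross terms: 2·(-15)·(-3)·∫cos(3x)·sin(3x) dx = 90·(0) = 0.
  So ∫_0^π (u')² dx = 225*π/2 + 9*π/2 + 0 = 117*π.
||u||_{H^1}^2 = (13*π) + (117*π) = 130*π.


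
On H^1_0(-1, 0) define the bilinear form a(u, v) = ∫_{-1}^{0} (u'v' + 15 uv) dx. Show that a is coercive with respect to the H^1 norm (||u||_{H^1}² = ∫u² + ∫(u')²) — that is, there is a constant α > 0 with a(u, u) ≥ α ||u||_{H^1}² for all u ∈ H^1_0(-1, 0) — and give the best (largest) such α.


α = 1

Coercivity of a(·,·) on H^1_0(-1, 0) means a(u, u) ≥ α ||u||_{H^1}² for every u ∈ H^1_0.
The interval has length L = 1, and Poincaré/coercivity depend only on L. Here a(u, u) = ∫(u')² + (15)·∫u².
Here c = 15 ≥ 1, so a(u,u) = ∫(u')² + c∫u² ≥ ∫(u')² + ∫u² = ||u||_{H^1}², i.e. α = 1 works. No larger α is possible: a(u,u) ≥ α||u||_{H^1}² means (1−α)∫(u')² ≥ (α−c)∫u², and for the modes u_n = sin(nπ(x−x₀)/L) (x₀ the left endpoint) one has ∫u_n²/∫(u_n')² = (L/(nπ))² → 0, so a(u_n,u_n)/||u_n||_{H^1}² → 1. Hence the optimal constant is α = 1.
Therefore α = 1.


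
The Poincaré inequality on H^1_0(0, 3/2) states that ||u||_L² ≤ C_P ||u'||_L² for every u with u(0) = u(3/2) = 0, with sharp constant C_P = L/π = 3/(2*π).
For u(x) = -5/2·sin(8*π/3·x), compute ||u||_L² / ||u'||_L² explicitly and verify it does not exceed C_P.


||u||_L² / ||u'||_L² = 3/(8*π) < C_P = 3/(2*π).

u(x) = -5/2·sin(8*π/3·x), so u'(x) = -20*π*cos(8*π*x/3)/3.
Writing u(x) = A·sin(kπx/L) with A = -5/2 and k = 4, use ∫_0^L sin²(kπx/L) dx = L/2 and ∫_0^L cos²(kπx/L) dx = L/2.
u² = 25/4·sin²(8*π/3·x) and (u')² = 400*π^2/9·cos²(8*π/3·x), and each of sin², cos² integrates to L/2 = 3/4 over (0, 3/2).
∫_0^3/2 u² dx = 75/16, so ||u||_L² = 5*sqrt(3)/4.
∫_0^3/2 (u')² dx = 100*π^2/3, so ||u'||_L² = 10*sqrt(3)*π/3.
Ratio ||u||_L² / ||u'||_L² = 3/(8*π).
Sharp Poincaré constant on H^1_0(0, 3/2) is C_P = L/π = 3/(2*π), achieved by sin(2*π/3·x).
This is the k = 4 harmonic; the ratio L/(kπ) is strictly less than C_P = L/π, consistent with the sharp inequality ||u||_L² ≤ C_P ||u'||_L².


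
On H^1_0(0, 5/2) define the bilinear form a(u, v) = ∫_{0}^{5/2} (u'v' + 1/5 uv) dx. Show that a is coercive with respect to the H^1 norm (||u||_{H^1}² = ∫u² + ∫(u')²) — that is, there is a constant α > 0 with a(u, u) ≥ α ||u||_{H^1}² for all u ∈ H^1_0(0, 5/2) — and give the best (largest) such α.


α = (5 + 4*π^2)/(25 + 4*π^2)

Coercivity of a(·,·) on H^1_0(0, 5/2) means a(u, u) ≥ α ||u||_{H^1}² for every u ∈ H^1_0.
The interval has length L = 5/2, and Poincaré/coercivity depend only on L. Here a(u, u) = ∫(u')² + (1/5)·∫u².
Here 0 < c = 1/5 < 1. The condition a(u,u) ≥ α||u||_{H^1}² reads (1−α)∫(u')² ≥ (α−c)∫u². Any admissible α is ≤ 1 (rapidly oscillating u have ∫u²/∫(u')² → 0), and α = 1 would force 0 ≥ (1−c)∫u², impossible since c < 1; so 1−α > 0. By the sharp Poincaré inequality on H^1_0 of an interval of length L, ∫(u')² ≥ (π/L)²∫u² with equality for the first sine mode sin(π(x−x₀)/L) (x₀ the left endpoint), so the inequality holds for all u iff (1−α)(π/L)² ≥ α − c, i.e. α ≤ ((π/L)² + c)/((π/L)² + 1) = (1 + c(L/π)²)/(1 + (L/π)²). With (π/L)² = 4*π^2/25 and c = 1/5, the largest admissible constant is α = ((π/L)² + c)/((π/L)² + 1).
Simplifying, α = (5 + 4*π^2)/(25 + 4*π^2).


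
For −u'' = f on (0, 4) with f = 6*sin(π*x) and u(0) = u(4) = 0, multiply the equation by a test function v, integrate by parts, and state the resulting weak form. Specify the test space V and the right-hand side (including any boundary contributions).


V = H^1_0(0, 4) (so v(0) = v(4) = 0); weak form: ∫_0^4 u'v' dx = ∫_0^4 (6*sin(π*x)) v dx for all v ∈ V.

Multiply both sides by a test function v and integrate from 0 to 4:
  ∫_0^4 −u''(x) v(x) dx = ∫_0^4 f(x) v(x) dx.
Integrate the LHS by parts once:
  ∫_0^4 −u'' v dx = −[u'(x) v(x)]_0^4 + ∫_0^4 u'(x) v'(x) dx.
Thus ∫_0^4 u'(x) v'(x) dx = ∫_0^4 f(x) v(x) dx + [u'(x) v(x)]_0^4.
Choose V so that boundary terms are either known or forced to vanish.
u is Dirichlet: u(0) = u(4) = 0. Let V = H^1_0(0, 4); then v(0) = v(4) = 0, and [u' v]_0^4 = 0.
Weak formulation: find u (satisfying any essential BC) such that ∫_0^4 u'(x) v'(x) dx = ∫_0^4 f v dx for all v ∈ V.
Substituting f(x) = 6*sin(π*x), the right-hand side is ∫_0^4 (6*sin(π*x)) v dx.


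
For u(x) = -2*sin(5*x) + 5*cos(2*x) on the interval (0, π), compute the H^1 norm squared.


||u||_{H^1(0,π)}^2 = -1000/21 + 229*π/2

u'(x) = -10*sin(2*x) - 10*cos(5*x).
Expand u² and (u')² and integrate term by term on (0, π), using: for integers n ≥ 1, ∫_0^π sin²(nx) dx = ∫_0^π cos²(nx) dx = π/2; for n ≠ n', ∫_0^π sin(nx)sin(n'x) dx = ∫_0^π cos(nx)cos(n'x) dx = 0; and by product-to-sum, ∫_0^π sin(nx)cos(n'x) dx = ½∫_0^π [sin((n+n')x) + sin((n−n')x)] dx, which is 0 when n+n' is even and 2n/(n²−n'²) when n+n' is odd (it need not vanish on (0, π)).
  u² squared terms: (-2)²·∫sin(5x)² dx = 4·π/2 = 2*π;  (5)²·∫cos(2x)² dx = 25·π/2 = 25*π/2.
  u² cross terms: 2·(-2)·(5)·∫sin(5x)·cos(2x) dx = -20·(10/21) = -200/21.
  So ∫_0^π u² dx = 2*π + 25*π/2 − 200/21 = -200/21 + 29*π/2.
  (u')² squared terms: (-10)²·∫cos(5x)² dx = 100·π/2 = 50*π;  (-10)²·∫sin(2x)² dx = 100·π/2 = 50*π.
  (u')² cross terms: 2·(-10)·(-10)·∫cos(5x)·sin(2x) dx = 200·(-4/21) = -800/21.
  So ∫_0^π (u')² dx = 50*π + 50*π − 800/21 = -800/21 + 100*π.
||u||_{H^1}^2 = (-200/21 + 29*π/2) + (-800/21 + 100*π) = -1000/21 + 229*π/2.


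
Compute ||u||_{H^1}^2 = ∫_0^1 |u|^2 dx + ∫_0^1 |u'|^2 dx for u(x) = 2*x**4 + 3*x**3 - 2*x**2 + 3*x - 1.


||u||_{H^1}^2 = 3427/63

The H^1 norm (squared) on an interval (0, L) is
  ||u||_{H^1}^2 = ∫_0^L u(x)^2 dx + ∫_0^L u'(x)^2 dx.
Compute u'(x) = 8*x**3 + 9*x**2 - 4*x + 3.
Then u(x)^2 = 4*x**8 + 12*x**7 + x**6 + 18*x**4 - 18*x**3 + 13*x**2 - 6*x + 1 and u'(x)^2 = 64*x**6 + 144*x**5 + 17*x**4 - 24*x**3 + 70*x**2 - 24*x + 9.
Integrate each monomial from 0 to 1 using ∫_0^1 c·x^n dx = c·1^(n+1)/(n+1):
  ∫_0^1 u(x)^2 dx = ∫_0^1 (4*x^8 + 12*x^7 + x^6 + 18*x^4 - 18*x^3 + 13*x^2 - 6*x + 1) dx. Term by term:
    ∫_0^1 4*x^8 dx = 4/9;  ∫_0^1 12*x^7 dx = 3/2;  ∫_0^1 x^6 dx = 1/7;
    ∫_0^1 18*x^4 dx = 18/5;  ∫_0^1 -18*x^3 dx = -9/2;  ∫_0^1 13*x^2 dx = 13/3;
    ∫_0^1 -6*x dx = -3;  ∫_0^1 1 dx = 1.
  Sum: 4/9 + 3/2 + 1/7 + 18/5 − 9/2 + 13/3 − 3 + 1 = 1109/315.
  ∫_0^1 u'(x)^2 dx = ∫_0^1 (64*x^6 + 144*x^5 + 17*x^4 - 24*x^3 + 70*x^2 - 24*x + 9) dx. Term by term:
    ∫_0^1 64*x^6 dx = 64/7;  ∫_0^1 144*x^5 dx = 24;  ∫_0^1 17*x^4 dx = 17/5;
    ∫_0^1 -24*x^3 dx = -6;  ∫_0^1 70*x^2 dx = 70/3;  ∫_0^1 -24*x dx = -12;
    ∫_0^1 9 dx = 9.
  Sum: 64/7 + 24 + 17/5 − 6 + 70/3 − 12 + 9 = 5342/105.
Adding: ||u||_{H^1}^2 = 1109/315 + 5342/105 = 3427/63.


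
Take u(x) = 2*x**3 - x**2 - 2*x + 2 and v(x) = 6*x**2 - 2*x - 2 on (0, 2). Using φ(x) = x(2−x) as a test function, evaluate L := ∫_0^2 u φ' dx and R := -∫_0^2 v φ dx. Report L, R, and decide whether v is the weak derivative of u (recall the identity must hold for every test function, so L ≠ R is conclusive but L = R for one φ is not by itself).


LHS = -64/15, RHS = -64/15. Yes, v = u' weakly.

u(x) = 2*x**3 - x**2 - 2*x + 2, classical derivative u'(x) = 6*x**2 - 2*x - 2.
φ(x) = x(2−x), so φ'(x) = 2 - 2*x.
Note φ(0) = φ(2) = 0, so the boundary term u·φ vanishes.
LHS = ∫_0^2 u(x) φ'(x) dx = ∫_0^2 (-4*x^4 + 6*x^3 + 2*x^2 - 8*x + 4) dx. Term by term:
  ∫_0^2 -4*x^4 dx = -128/5;  ∫_0^2 6*x^3 dx = 24;  ∫_0^2 2*x^2 dx = 16/3;
  ∫_0^2 -8*x dx = -16;  ∫_0^2 4 dx = 8.
Sum: -128/5 + 24 + 16/3 − 16 + 8 = -64/15.
So LHS = -64/15.
∫_0^2 v(x) φ(x) dx = ∫_0^2 (-6*x^4 + 14*x^3 - 2*x^2 - 4*x) dx. Term by term:
  ∫_0^2 -6*x^4 dx = -192/5;  ∫_0^2 14*x^3 dx = 56;  ∫_0^2 -2*x^2 dx = -16/3;
  ∫_0^2 -4*x dx = -8.
Sum: -192/5 + 56 − 16/3 − 8 = 64/15.
So RHS = -∫_0^2 v(x) φ(x) dx = -64/15.
LHS = RHS, so the identity holds for this test φ.
Moreover u is smooth here and v(x) = u'(x) = 6*x**2 - 2*x - 2 pointwise, so the identity holds for every test function. Hence v is the weak derivative of u.


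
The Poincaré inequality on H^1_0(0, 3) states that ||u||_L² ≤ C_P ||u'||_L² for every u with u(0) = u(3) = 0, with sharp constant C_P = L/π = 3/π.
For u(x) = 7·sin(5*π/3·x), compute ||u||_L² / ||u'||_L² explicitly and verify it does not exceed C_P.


||u||_L² / ||u'||_L² = 3/(5*π) < C_P = 3/π.

u(x) = 7·sin(5*π/3·x), so u'(x) = 35*π*cos(5*π*x/3)/3.
Writing u(x) = A·sin(kπx/L) with A = 7 and k = 5, use ∫_0^L sin²(kπx/L) dx = L/2 and ∫_0^L cos²(kπx/L) dx = L/2.
u² = 49·sin²(5*π/3·x) and (u')² = 1225*π^2/9·cos²(5*π/3·x), and each of sin², cos² integrates to L/2 = 3/2 over (0, 3).
∫_0^3 u² dx = 147/2, so ||u||_L² = 7*sqrt(6)/2.
∫_0^3 (u')² dx = 1225*π^2/6, so ||u'||_L² = 35*sqrt(6)*π/6.
Ratio ||u||_L² / ||u'||_L² = 3/(5*π).
Sharp Poincaré constant on H^1_0(0, 3) is C_P = L/π = 3/π, achieved by sin(π/3·x).
This is the k = 5 harmonic; the ratio L/(kπ) is strictly less than C_P = L/π, consistent with the sharp inequality ||u||_L² ≤ C_P ||u'||_L².


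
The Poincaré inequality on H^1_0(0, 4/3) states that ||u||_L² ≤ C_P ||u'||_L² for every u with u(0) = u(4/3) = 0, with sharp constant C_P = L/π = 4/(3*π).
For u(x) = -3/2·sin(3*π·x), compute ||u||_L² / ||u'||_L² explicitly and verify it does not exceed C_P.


||u||_L² / ||u'||_L² = 1/(3*π) < C_P = 4/(3*π).

u(x) = -3/2·sin(3*π·x), so u'(x) = -9*π*cos(3*π*x)/2.
Writing u(x) = A·sin(kπx/L) with A = -3/2 and k = 4, use ∫_0^L sin²(kπx/L) dx = L/2 and ∫_0^L cos²(kπx/L) dx = L/2.
u² = 9/4·sin²(3*π·x) and (u')² = 81*π^2/4·cos²(3*π·x), and each of sin², cos² integrates to L/2 = 2/3 over (0, 4/3).
∫_0^4/3 u² dx = 3/2, so ||u||_L² = sqrt(6)/2.
∫_0^4/3 (u')² dx = 27*π^2/2, so ||u'||_L² = 3*sqrt(6)*π/2.
Ratio ||u||_L² / ||u'||_L² = 1/(3*π).
Sharp Poincaré constant on H^1_0(0, 4/3) is C_P = L/π = 4/(3*π), achieved by sin(3*π/4·x).
This is the k = 4 harmonic; the ratio L/(kπ) is strictly less than C_P = L/π, consistent with the sharp inequality ||u||_L² ≤ C_P ||u'||_L².


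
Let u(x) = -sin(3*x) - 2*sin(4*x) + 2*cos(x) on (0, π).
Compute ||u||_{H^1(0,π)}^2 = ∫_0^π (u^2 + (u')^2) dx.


||u||_{H^1(0,π)}^2 = -128/15 + 43*π

u'(x) = -2*sin(x) - 3*cos(3*x) - 8*cos(4*x).
Expand u² and (u')² and integrate term by term on (0, π), using: for integers n ≥ 1, ∫_0^π sin²(nx) dx = ∫_0^π cos²(nx) dx = π/2; for n ≠ n', ∫_0^π sin(nx)sin(n'x) dx = ∫_0^π cos(nx)cos(n'x) dx = 0; and by product-to-sum, ∫_0^π sin(nx)cos(n'x) dx = ½∫_0^π [sin((n+n')x) + sin((n−n')x)] dx, which is 0 when n+n' is even and 2n/(n²−n'²) when n+n' is odd (it need not vanish on (0, π)).
  u² squared terms: (-1)²·∫sin(3x)² dx = 1·π/2 = π/2;  (-2)²·∫sin(4x)² dx = 4·π/2 = 2*π;  (2)²·∫cos(x)² dx = 4·π/2 = 2*π.
  u² cross terms: 2·(-1)·(-2)·∫sin(3x)·sin(4x) dx = 4·(0) = 0;  2·(-1)·(2)·∫sin(3x)·cos(x) dx = -4·(0) = 0;  2·(-2)·(2)·∫sin(4x)·cos(x) dx = -8·(8/15) = -64/15.
  So ∫_0^π u² dx = π/2 + 2*π + 2*π + 0 + 0 − 64/15 = -64/15 + 9*π/2.
  (u')² squared terms: (-8)²·∫cos(4x)² dx = 64·π/2 = 32*π;  (-3)²·∫cos(3x)² dx = 9·π/2 = 9*π/2;  (-2)²·∫sin(x)² dx = 4·π/2 = 2*π.
  (u')² cross terms: 2·(-8)·(-3)·∫cos(4x)·cos(3x) dx = 48·(0) = 0;  2·(-8)·(-2)·∫cos(4x)·sin(x) dx = 32·(-2/15) = -64/15;  2·(-3)·(-2)·∫cos(3x)·sin(x) dx = 12·(0) = 0.
  So ∫_0^π (u')² dx = 32*π + 9*π/2 + 2*π + 0 − 64/15 + 0 = -64/15 + 77*π/2.
||u||_{H^1}^2 = (-64/15 + 9*π/2) + (-64/15 + 77*π/2) = -128/15 + 43*π.


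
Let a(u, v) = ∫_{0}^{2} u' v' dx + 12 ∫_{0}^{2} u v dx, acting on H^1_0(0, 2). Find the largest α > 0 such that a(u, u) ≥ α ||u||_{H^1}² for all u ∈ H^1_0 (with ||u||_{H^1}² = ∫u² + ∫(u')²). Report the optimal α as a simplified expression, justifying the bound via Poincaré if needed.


α = 1

Coercivity of a(·,·) on H^1_0(0, 2) means a(u, u) ≥ α ||u||_{H^1}² for every u ∈ H^1_0.
The interval has length L = 2, and Poincaré/coercivity depend only on L. Here a(u, u) = ∫(u')² + (12)·∫u².
Here c = 12 ≥ 1, so a(u,u) = ∫(u')² + c∫u² ≥ ∫(u')² + ∫u² = ||u||_{H^1}², i.e. α = 1 works. No larger α is possible: a(u,u) ≥ α||u||_{H^1}² means (1−α)∫(u')² ≥ (α−c)∫u², and for the modes u_n = sin(nπ(x−x₀)/L) (x₀ the left endpoint) one has ∫u_n²/∫(u_n')² = (L/(nπ))² → 0, so a(u_n,u_n)/||u_n||_{H^1}² → 1. Hence the optimal constant is α = 1.
Therefore α = 1.


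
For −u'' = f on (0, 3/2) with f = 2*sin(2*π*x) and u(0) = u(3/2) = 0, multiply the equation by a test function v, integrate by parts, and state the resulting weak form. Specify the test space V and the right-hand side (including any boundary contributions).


V = H^1_0(0, 3/2) (so v(0) = v(3/2) = 0); weak form: ∫_0^3/2 u'v' dx = ∫_0^3/2 (2*sin(2*π*x)) v dx for all v ∈ V.

Multiply both sides by a test function v and integrate from 0 to 3/2:
  ∫_0^3/2 −u''(x) v(x) dx = ∫_0^3/2 f(x) v(x) dx.
Integrate the LHS by parts once:
  ∫_0^3/2 −u'' v dx = −[u'(x) v(x)]_0^3/2 + ∫_0^3/2 u'(x) v'(x) dx.
Thus ∫_0^3/2 u'(x) v'(x) dx = ∫_0^3/2 f(x) v(x) dx + [u'(x) v(x)]_0^3/2.
Choose V so that boundary terms are either known or forced to vanish.
u is Dirichlet: u(0) = u(3/2) = 0. Let V = H^1_0(0, 3/2); then v(0) = v(3/2) = 0, and [u' v]_0^3/2 = 0.
Weak formulation: find u (satisfying any essential BC) such that ∫_0^3/2 u'(x) v'(x) dx = ∫_0^3/2 f v dx for all v ∈ V.
Substituting f(x) = 2*sin(2*π*x), the right-hand side is ∫_0^3/2 (2*sin(2*π*x)) v dx.


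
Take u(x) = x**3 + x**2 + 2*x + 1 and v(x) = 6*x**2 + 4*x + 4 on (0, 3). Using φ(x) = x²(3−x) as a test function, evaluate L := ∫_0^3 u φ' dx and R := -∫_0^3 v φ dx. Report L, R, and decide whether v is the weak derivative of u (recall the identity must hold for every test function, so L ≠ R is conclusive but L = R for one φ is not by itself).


LHS = -1107/10, RHS = -1107/5. No, v is not the weak derivative of u.

u(x) = x**3 + x**2 + 2*x + 1, classical derivative u'(x) = 3*x**2 + 2*x + 2.
φ(x) = x²(3−x), so φ'(x) = 3*x*(2 - x).
Note φ(0) = φ(3) = 0, so the boundary term u·φ vanishes.
LHS = ∫_0^3 u(x) φ'(x) dx = ∫_0^3 (-3*x^5 + 3*x^4 + 9*x^2 + 6*x) dx. Term by term:
  ∫_0^3 -3*x^5 dx = -729/2;  ∫_0^3 3*x^4 dx = 729/5;  ∫_0^3 9*x^2 dx = 81;
  ∫_0^3 6*x dx = 27.
Sum: -729/2 + 729/5 + 81 + 27 = -1107/10.
So LHS = -1107/10.
∫_0^3 v(x) φ(x) dx = ∫_0^3 (-6*x^5 + 14*x^4 + 8*x^3 + 12*x^2) dx. Term by term:
  ∫_0^3 -6*x^5 dx = -729;  ∫_0^3 14*x^4 dx = 3402/5;  ∫_0^3 8*x^3 dx = 162;
  ∫_0^3 12*x^2 dx = 108.
Sum: -729 + 3402/5 + 162 + 108 = 1107/5.
So RHS = -∫_0^3 v(x) φ(x) dx = -1107/5.
LHS − RHS = 1107/10 ≠ 0, so the identity fails.
(For a valid weak derivative the identity must hold for EVERY test function, in particular this one. The failure shows v is NOT the weak derivative of u.)
Correct weak derivative would be u'(x) = 3*x**2 + 2*x + 2.


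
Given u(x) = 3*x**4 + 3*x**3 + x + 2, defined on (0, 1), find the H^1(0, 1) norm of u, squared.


||u||_{H^1}^2 = 43781/420

The H^1 norm (squared) on an interval (0, L) is
  ||u||_{H^1}^2 = ∫_0^L u(x)^2 dx + ∫_0^L u'(x)^2 dx.
Compute u'(x) = 12*x**3 + 9*x**2 + 1.
Then u(x)^2 = 9*x**8 + 18*x**7 + 9*x**6 + 6*x**5 + 18*x**4 + 12*x**3 + x**2 + 4*x + 4 and u'(x)^2 = 144*x**6 + 216*x**5 + 81*x**4 + 24*x**3 + 18*x**2 + 1.
Integrate each monomial from 0 to 1 using ∫_0^1 c·x^n dx = c·1^(n+1)/(n+1):
  ∫_0^1 u(x)^2 dx = ∫_0^1 (9*x^8 + 18*x^7 + 9*x^6 + 6*x^5 + 18*x^4 + 12*x^3 + x^2 + 4*x + 4) dx. Term by term:
    ∫_0^1 9*x^8 dx = 1;  ∫_0^1 18*x^7 dx = 9/4;  ∫_0^1 9*x^6 dx = 9/7;
    ∫_0^1 6*x^5 dx = 1;  ∫_0^1 18*x^4 dx = 18/5;  ∫_0^1 12*x^3 dx = 3;
    ∫_0^1 x^2 dx = 1/3;  ∫_0^1 4*x dx = 2;  ∫_0^1 4 dx = 4.
  Sum: 1 + 9/4 + 9/7 + 1 + 18/5 + 3 + 1/3 + 2 + 4 = 7757/420.
  ∫_0^1 u'(x)^2 dx = ∫_0^1 (144*x^6 + 216*x^5 + 81*x^4 + 24*x^3 + 18*x^2 + 1) dx. Term by term:
    ∫_0^1 144*x^6 dx = 144/7;  ∫_0^1 216*x^5 dx = 36;  ∫_0^1 81*x^4 dx = 81/5;
    ∫_0^1 24*x^3 dx = 6;  ∫_0^1 18*x^2 dx = 6;  ∫_0^1 1 dx = 1.
  Sum: 144/7 + 36 + 81/5 + 6 + 6 + 1 = 3002/35.
Adding: ||u||_{H^1}^2 = 7757/420 + 3002/35 = 43781/420.


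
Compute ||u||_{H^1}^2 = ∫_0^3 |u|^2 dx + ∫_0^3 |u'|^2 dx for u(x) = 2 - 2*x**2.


||u||_{H^1}^2 = 1392/5

The H^1 norm (squared) on an interval (0, L) is
  ||u||_{H^1}^2 = ∫_0^L u(x)^2 dx + ∫_0^L u'(x)^2 dx.
Compute u'(x) = -4*x.
Then u(x)^2 = 4*x**4 - 8*x**2 + 4 and u'(x)^2 = 16*x**2.
Integrate each monomial from 0 to 3 using ∫_0^3 c·x^n dx = c·3^(n+1)/(n+1):
  ∫_0^3 u(x)^2 dx = ∫_0^3 (4*x^4 - 8*x^2 + 4) dx. Term by term:
    ∫_0^3 4*x^4 dx = 972/5;  ∫_0^3 -8*x^2 dx = -72;  ∫_0^3 4 dx = 12.
  Sum: 972/5 − 72 + 12 = 672/5.
  ∫_0^3 u'(x)^2 dx = ∫_0^3 (16*x^2) dx. Term by term:
    ∫_0^3 16*x^2 dx = 144.
Adding: ||u||_{H^1}^2 = 672/5 + 144 = 1392/5.


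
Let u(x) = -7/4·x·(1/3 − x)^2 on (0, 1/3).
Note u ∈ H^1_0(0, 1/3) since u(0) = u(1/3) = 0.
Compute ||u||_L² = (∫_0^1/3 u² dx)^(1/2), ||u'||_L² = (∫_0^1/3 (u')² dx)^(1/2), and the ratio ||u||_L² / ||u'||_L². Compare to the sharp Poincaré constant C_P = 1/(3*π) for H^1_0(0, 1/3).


||u||_L² / ||u'||_L² = sqrt(14)/42 < C_P = 1/(3*π).

u(x) = -7/4·x·(1/3 − x)^2, so u'(x) = -21*x^2/4 + 7*x/3 - 7/36.
u(x) = -7/4·x·(1/3 − x)^2 vanishes at x = 0 and x = 1/3, so u ∈ H^1_0(0, 1/3). Differentiate via the product rule and integrate the resulting polynomials term by term.
  ∫_0^1/3 u² dx = ∫_0^1/3 (49*x^6/16 - 49*x^5/12 + 49*x^4/24 - 49*x^3/108 + 49*x^2/1296) dx. Term by term:
    ∫_0^1/3 49*x^6/16 dx = 7/34992;  ∫_0^1/3 -49*x^5/12 dx = -49/52488;  ∫_0^1/3 49*x^4/24 dx = 49/29160;
    ∫_0^1/3 -49*x^3/108 dx = -49/34992;  ∫_0^1/3 49*x^2/1296 dx = 49/104976.
  Sum: 7/34992 − 49/52488 + 49/29160 − 49/34992 + 49/104976 = 7/524880.
  ∫_0^1/3 (u')² dx = ∫_0^1/3 (441*x^4/16 - 49*x^3/2 + 539*x^2/72 - 49*x/54 + 49/1296) dx. Term by term:
    ∫_0^1/3 441*x^4/16 dx = 49/2160;  ∫_0^1/3 -49*x^3/2 dx = -49/648;  ∫_0^1/3 539*x^2/72 dx = 539/5832;
    ∫_0^1/3 -49*x/54 dx = -49/972;  ∫_0^1/3 49/1296 dx = 49/3888.
  Sum: 49/2160 − 49/648 + 539/5832 − 49/972 + 49/3888 = 49/29160.
∫_0^1/3 u² dx = 7/524880, so ||u||_L² = sqrt(35)/1620.
∫_0^1/3 (u')² dx = 49/29160, so ||u'||_L² = 7*sqrt(10)/540.
Ratio ||u||_L² / ||u'||_L² = sqrt(14)/42.
Sharp Poincaré constant on H^1_0(0, 1/3) is C_P = L/π = 1/(3*π), achieved by sin(3*π·x).
A polynomial bump cannot attain the sharp Poincaré constant (only the first sine eigenfunction does), so the ratio is strictly less than C_P, consistent with ||u||_L² ≤ C_P ||u'||_L².


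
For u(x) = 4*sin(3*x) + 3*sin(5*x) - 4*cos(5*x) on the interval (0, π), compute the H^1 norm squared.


||u||_{H^1(0,π)}^2 = 405*π

u'(x) = 20*sin(5*x) + 12*cos(3*x) + 15*cos(5*x).
Expand u² and (u')² and integrate term by term on (0, π), using: for integers n ≥ 1, ∫_0^π sin²(nx) dx = ∫_0^π cos²(nx) dx = π/2; for n ≠ n', ∫_0^π sin(nx)sin(n'x) dx = ∫_0^π cos(nx)cos(n'x) dx = 0; and by product-to-sum, ∫_0^π sin(nx)cos(n'x) dx = ½∫_0^π [sin((n+n')x) + sin((n−n')x)] dx, which is 0 when n+n' is even and 2n/(n²−n'²) when n+n' is odd (it need not vanish on (0, π)).
  u² squared terms: (-4)²·∫cos(5x)² dx = 16·π/2 = 8*π;  (3)²·∫sin(5x)² dx = 9·π/2 = 9*π/2;  (4)²·∫sin(3x)² dx = 16·π/2 = 8*π.
  u² cross terms: 2·(-4)·(3)·∫cos(5x)·sin(5x) dx = -24·(0) = 0;  2·(-4)·(4)·∫cos(5x)·sin(3x) dx = -32·(0) = 0;  2·(3)·(4)·∫sin(5x)·sin(3x) dx = 24·(0) = 0.
  So ∫_0^π u² dx = 8*π + 9*π/2 + 8*π + 0 + 0 + 0 = 41*π/2.
  (u')² squared terms: (12)²·∫cos(3x)² dx = 144·π/2 = 72*π;  (15)²·∫cos(5x)² dx = 225·π/2 = 225*π/2;  (20)²·∫sin(5x)² dx = 400·π/2 = 200*π.
  (u')² cross terms: 2·(12)·(15)·∫cos(3x)·cos(5x) dx = 360·(0) = 0;  2·(12)·(20)·∫cos(3x)·sin(5x) dx = 480·(0) = 0;  2·(15)·(20)·∫cos(5x)·sin(5x) dx = 600·(0) = 0.
  So ∫_0^π (u')² dx = 72*π + 225*π/2 + 200*π + 0 + 0 + 0 = 769*π/2.
||u||_{H^1}^2 = (41*π/2) + (769*π/2) = 405*π.


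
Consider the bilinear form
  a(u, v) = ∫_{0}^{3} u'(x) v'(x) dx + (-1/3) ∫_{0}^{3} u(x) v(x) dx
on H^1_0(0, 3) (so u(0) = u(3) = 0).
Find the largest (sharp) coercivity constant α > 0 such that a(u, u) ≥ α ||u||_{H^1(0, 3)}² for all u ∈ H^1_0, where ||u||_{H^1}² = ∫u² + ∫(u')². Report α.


α = (-3 + π^2)/(9 + π^2)

Coercivity of a(·,·) on H^1_0(0, 3) means a(u, u) ≥ α ||u||_{H^1}² for every u ∈ H^1_0.
The interval has length L = 3, and Poincaré/coercivity depend only on L. Here a(u, u) = ∫(u')² + (-1/3)·∫u².
Here c = -1/3 < 0 with |c| < (π/L)² = π^2/9, so coercivity still holds. The condition a(u,u) ≥ α||u||_{H^1}² reads (1−α)∫(u')² ≥ (α−c)∫u². Any admissible α is ≤ 1 (rapidly oscillating u have ∫u²/∫(u')² → 0), and α = 1 would force 0 ≥ (1−c)∫u², impossible since c < 1; so 1−α > 0. By the sharp Poincaré inequality on H^1_0 of an interval of length L, ∫(u')² ≥ (π/L)²∫u² with equality for the first sine mode sin(π(x−x₀)/L) (x₀ the left endpoint), so the inequality holds for all u iff (1−α)(π/L)² ≥ α − c, i.e. α ≤ ((π/L)² + c)/((π/L)² + 1) = (1 + c(L/π)²)/(1 + (L/π)²). (Direct route, valid since c ≤ 0: Poincaré gives c∫u² ≥ c(L/π)²∫(u')², so a(u,u) ≥ (1 + c(L/π)²)∫(u')², while ||u||_{H^1}² ≤ (1 + (L/π)²)∫(u')²; dividing yields the same α.) With (π/L)² = π^2/9 and c = -1/3, the largest admissible constant is α = ((π/L)² + c)/((π/L)² + 1).
Simplifying, α = (-3 + π^2)/(9 + π^2).


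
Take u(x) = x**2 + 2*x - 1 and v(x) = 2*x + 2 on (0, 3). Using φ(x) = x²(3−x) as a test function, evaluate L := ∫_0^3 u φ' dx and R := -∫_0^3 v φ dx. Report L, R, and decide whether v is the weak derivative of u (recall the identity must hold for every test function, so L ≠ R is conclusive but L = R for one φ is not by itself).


LHS = -189/5, RHS = -189/5. Yes, v = u' weakly.

u(x) = x**2 + 2*x - 1, classical derivative u'(x) = 2*x + 2.
φ(x) = x²(3−x), so φ'(x) = 3*x*(2 - x).
Note φ(0) = φ(3) = 0, so the boundary term u·φ vanishes.
LHS = ∫_0^3 u(x) φ'(x) dx = ∫_0^3 (-3*x^4 + 15*x^2 - 6*x) dx. Term by term:
  ∫_0^3 -3*x^4 dx = -729/5;  ∫_0^3 15*x^2 dx = 135;  ∫_0^3 -6*x dx = -27.
Sum: -729/5 + 135 − 27 = -189/5.
So LHS = -189/5.
∫_0^3 v(x) φ(x) dx = ∫_0^3 (-2*x^4 + 4*x^3 + 6*x^2) dx. Term by term:
  ∫_0^3 -2*x^4 dx = -486/5;  ∫_0^3 4*x^3 dx = 81;  ∫_0^3 6*x^2 dx = 54.
Sum: -486/5 + 81 + 54 = 189/5.
So RHS = -∫_0^3 v(x) φ(x) dx = -189/5.
LHS = RHS, so the identity holds for this test φ.
Moreover u is smooth here and v(x) = u'(x) = 2*x + 2 pointwise, so the identity holds for every test function. Hence v is the weak derivative of u.


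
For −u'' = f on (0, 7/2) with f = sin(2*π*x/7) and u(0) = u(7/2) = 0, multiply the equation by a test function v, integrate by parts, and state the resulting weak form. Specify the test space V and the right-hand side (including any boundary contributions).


V = H^1_0(0, 7/2) (so v(0) = v(7/2) = 0); weak form: ∫_0^7/2 u'v' dx = ∫_0^7/2 (sin(2*π*x/7)) v dx for all v ∈ V.

Multiply both sides by a test function v and integrate from 0 to 7/2:
  ∫_0^7/2 −u''(x) v(x) dx = ∫_0^7/2 f(x) v(x) dx.
Integrate the LHS by parts once:
  ∫_0^7/2 −u'' v dx = −[u'(x) v(x)]_0^7/2 + ∫_0^7/2 u'(x) v'(x) dx.
Thus ∫_0^7/2 u'(x) v'(x) dx = ∫_0^7/2 f(x) v(x) dx + [u'(x) v(x)]_0^7/2.
Choose V so that boundary terms are either known or forced to vanish.
u is Dirichlet: u(0) = u(7/2) = 0. Let V = H^1_0(0, 7/2); then v(0) = v(7/2) = 0, and [u' v]_0^7/2 = 0.
Weak formulation: find u (satisfying any essential BC) such that ∫_0^7/2 u'(x) v'(x) dx = ∫_0^7/2 f v dx for all v ∈ V.
Substituting f(x) = sin(2*π*x/7), the right-hand side is ∫_0^7/2 (sin(2*π*x/7)) v dx.


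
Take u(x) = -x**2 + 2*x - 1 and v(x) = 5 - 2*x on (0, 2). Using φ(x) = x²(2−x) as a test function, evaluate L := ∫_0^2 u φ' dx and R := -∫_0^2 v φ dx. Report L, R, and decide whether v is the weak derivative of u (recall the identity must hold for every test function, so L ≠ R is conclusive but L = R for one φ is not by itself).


LHS = 8/15, RHS = -52/15. No, v is not the weak derivative of u.

u(x) = -x**2 + 2*x - 1, classical derivative u'(x) = 2 - 2*x.
φ(x) = x²(2−x), so φ'(x) = x*(4 - 3*x).
Note φ(0) = φ(2) = 0, so the boundary term u·φ vanishes.
LHS = ∫_0^2 u(x) φ'(x) dx = ∫_0^2 (3*x^4 - 10*x^3 + 11*x^2 - 4*x) dx. Term by term:
  ∫_0^2 3*x^4 dx = 96/5;  ∫_0^2 -10*x^3 dx = -40;  ∫_0^2 11*x^2 dx = 88/3;
  ∫_0^2 -4*x dx = -8.
Sum: 96/5 − 40 + 88/3 − 8 = 8/15.
So LHS = 8/15.
∫_0^2 v(x) φ(x) dx = ∫_0^2 (2*x^4 - 9*x^3 + 10*x^2) dx. Term by term:
  ∫_0^2 2*x^4 dx = 64/5;  ∫_0^2 -9*x^3 dx = -36;  ∫_0^2 10*x^2 dx = 80/3.
Sum: 64/5 − 36 + 80/3 = 52/15.
So RHS = -∫_0^2 v(x) φ(x) dx = -52/15.
LHS − RHS = 4 ≠ 0, so the identity fails.
(For a valid weak derivative the identity must hold for EVERY test function, in particular this one. The failure shows v is NOT the weak derivative of u.)
Correct weak derivative would be u'(x) = 2 - 2*x.


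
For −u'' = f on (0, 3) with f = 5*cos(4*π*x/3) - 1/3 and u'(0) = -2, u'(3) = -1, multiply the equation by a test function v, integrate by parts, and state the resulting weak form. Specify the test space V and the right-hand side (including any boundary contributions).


V = H^1(0, 3) (v unrestricted at boundary; u is determined up to an additive constant); weak form: ∫_0^3 u'v' dx = ∫_0^3 (5*cos(4*π*x/3) - 1/3) v dx − v(3) + 2·v(0) for all v ∈ V.

Multiply both sides by a test function v and integrate from 0 to 3:
  ∫_0^3 −u''(x) v(x) dx = ∫_0^3 f(x) v(x) dx.
Integrate the LHS by parts once:
  ∫_0^3 −u'' v dx = −[u'(x) v(x)]_0^3 + ∫_0^3 u'(x) v'(x) dx.
Thus ∫_0^3 u'(x) v'(x) dx = ∫_0^3 f(x) v(x) dx + [u'(x) v(x)]_0^3.
Choose V so that boundary terms are either known or forced to vanish.
u has inhomogeneous Neumann u'(0) = -2, u'(3) = -1. [u' v]_0^3 = (-1)·v(3) − (-2)·v(0) = − v(3) + 2·v(0). Take V = H^1(0, 3); boundary term becomes part of RHS.
Weak formulation: find u (satisfying any essential BC) such that ∫_0^3 u'(x) v'(x) dx = ∫_0^3 f v dx − v(3) + 2·v(0) for all v ∈ V (Neumann data are natural BCs: they enter the RHS as boundary terms).
Substituting f(x) = 5*cos(4*π*x/3) - 1/3, the right-hand side is ∫_0^3 (5*cos(4*π*x/3) - 1/3) v dx − v(3) + 2·v(0).
Compatibility check (pure Neumann): taking v ≡ 1 ∈ V gives 0 = ∫_0^3 f dx + (-1) − (-2), i.e. ∫_0^3 f dx must equal u'(0) − u'(3) = -1. Indeed ∫_0^3 (5*cos(4*π*x/3) - 1/3) dx = -1, so the data are compatible. The solution is then unique only up to an additive constant (fix it e.g. by requiring ∫_0^3 u dx = 0).


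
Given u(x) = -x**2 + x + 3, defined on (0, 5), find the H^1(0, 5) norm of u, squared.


||u||_{H^1}^2 = 2075/6

The H^1 norm (squared) on an interval (0, L) is
  ||u||_{H^1}^2 = ∫_0^L u(x)^2 dx + ∫_0^L u'(x)^2 dx.
Compute u'(x) = 1 - 2*x.
Then u(x)^2 = x**4 - 2*x**3 - 5*x**2 + 6*x + 9 and u'(x)^2 = 4*x**2 - 4*x + 1.
Integrate each monomial from 0 to 5 using ∫_0^5 c·x^n dx = c·5^(n+1)/(n+1):
  ∫_0^5 u(x)^2 dx = ∫_0^5 (x^4 - 2*x^3 - 5*x^2 + 6*x + 9) dx. Term by term:
    ∫_0^5 x^4 dx = 625;  ∫_0^5 -2*x^3 dx = -625/2;  ∫_0^5 -5*x^2 dx = -625/3;
    ∫_0^5 6*x dx = 75;  ∫_0^5 9 dx = 45.
  Sum: 625 − 625/2 − 625/3 + 75 + 45 = 1345/6.
  ∫_0^5 u'(x)^2 dx = ∫_0^5 (4*x^2 - 4*x + 1) dx. Term by term:
    ∫_0^5 4*x^2 dx = 500/3;  ∫_0^5 -4*x dx = -50;  ∫_0^5 1 dx = 5.
  Sum: 500/3 − 50 + 5 = 365/3.
Adding: ||u||_{H^1}^2 = 1345/6 + 365/3 = 2075/6.


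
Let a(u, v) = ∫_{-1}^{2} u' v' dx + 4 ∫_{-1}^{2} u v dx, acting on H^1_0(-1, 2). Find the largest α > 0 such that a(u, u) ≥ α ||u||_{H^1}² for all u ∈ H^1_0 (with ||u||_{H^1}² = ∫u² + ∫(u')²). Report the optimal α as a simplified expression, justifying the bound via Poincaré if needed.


α = 1

Coercivity of a(·,·) on H^1_0(-1, 2) means a(u, u) ≥ α ||u||_{H^1}² for every u ∈ H^1_0.
The interval has length L = 3, and Poincaré/coercivity depend only on L. Here a(u, u) = ∫(u')² + (4)·∫u².
Here c = 4 ≥ 1, so a(u,u) = ∫(u')² + c∫u² ≥ ∫(u')² + ∫u² = ||u||_{H^1}², i.e. α = 1 works. No larger α is possible: a(u,u) ≥ α||u||_{H^1}² means (1−α)∫(u')² ≥ (α−c)∫u², and for the modes u_n = sin(nπ(x−x₀)/L) (x₀ the left endpoint) one has ∫u_n²/∫(u_n')² = (L/(nπ))² → 0, so a(u_n,u_n)/||u_n||_{H^1}² → 1. Hence the optimal constant is α = 1.
Therefore α = 1.
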